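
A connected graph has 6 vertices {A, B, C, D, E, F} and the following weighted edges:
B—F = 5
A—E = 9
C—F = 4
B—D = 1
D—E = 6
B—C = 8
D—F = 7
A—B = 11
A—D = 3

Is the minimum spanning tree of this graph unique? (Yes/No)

Yes

Kruskal: consider edges lightest-first.
B—D (1): add — endpoints in different components.
A—D (3): add — endpoints in different components.
C—F (4): add — endpoints in different components.
B—F (5): add — endpoints in different components.
D—E (6): add — endpoints in different components.
Every non-tree edge has weight strictly greater than the heaviest edge on the tree path between its endpoints, so the MST is unique.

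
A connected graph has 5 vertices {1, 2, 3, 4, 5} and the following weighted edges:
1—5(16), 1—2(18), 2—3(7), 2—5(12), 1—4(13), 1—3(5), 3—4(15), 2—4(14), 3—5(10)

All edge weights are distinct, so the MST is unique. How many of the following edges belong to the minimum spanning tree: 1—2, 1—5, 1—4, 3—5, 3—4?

2

Kruskal's algorithm — process edges by increasing weight (ties by edge label):
1—3 (5): add — endpoints in different components.
2—3 (7): add — endpoints in different components.
3—5 (10): add — endpoints in different components.
2—5 (12): skip — 2 and 5 already connected.
1—4 (13): add — endpoints in different components.
MST edge set: {1—3, 2—3, 3—5, 1—4}.
Of the listed edges, {1—4, 3—5} are in the MST → 2.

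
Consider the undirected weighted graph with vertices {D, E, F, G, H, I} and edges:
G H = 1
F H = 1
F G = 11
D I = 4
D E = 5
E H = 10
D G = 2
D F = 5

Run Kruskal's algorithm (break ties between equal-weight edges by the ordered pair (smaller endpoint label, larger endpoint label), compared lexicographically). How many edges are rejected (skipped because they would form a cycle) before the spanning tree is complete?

Sort edges by weight, then run Kruskal:
F H (1): add — endpoints in different components.
G H (1): add — endpoints in different components.
D G (2): add — endpoints in different components.
D I (4): add — endpoints in different components.
D E (5): add — endpoints in different components.
Edges rejected before the tree was complete: 0.

0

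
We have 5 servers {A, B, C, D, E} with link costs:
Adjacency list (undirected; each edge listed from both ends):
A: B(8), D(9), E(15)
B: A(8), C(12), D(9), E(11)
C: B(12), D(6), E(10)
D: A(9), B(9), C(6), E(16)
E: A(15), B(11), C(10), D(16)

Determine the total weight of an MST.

Grow the tree from A using Prim:
Step 1: frontier [A—B 8, A—D 9, A—E 15] → take A—B (8); add B.
Step 2: frontier [A—D 9, A—E 15, B—D 9, B—E 11, B—C 12] → take A—D (9); add D.
Step 3: frontier [A—E 15, B—E 11, B—C 12, C—D 6, D—E 16] → take C—D (6); add C.
Step 4: frontier [A—E 15, B—E 11, C—E 10, D—E 16] → take C—E (10); add E.
MST edges: A—B, A—D, C—D, C—E; total weight 8+9+6+10 = 33.

33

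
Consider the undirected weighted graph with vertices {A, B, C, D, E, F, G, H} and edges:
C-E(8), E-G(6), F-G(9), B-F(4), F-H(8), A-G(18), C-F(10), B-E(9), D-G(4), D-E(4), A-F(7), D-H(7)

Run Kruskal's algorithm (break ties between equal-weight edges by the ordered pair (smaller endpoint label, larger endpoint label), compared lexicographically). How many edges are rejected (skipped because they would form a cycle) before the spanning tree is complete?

1

Sort edges by weight, then run Kruskal:
B-F (4): add — endpoints in different components.
D-E (4): add — endpoints in different components.
D-G (4): add — endpoints in different components.
E-G (6): skip — E and G already connected.
A-F (7): add — endpoints in different components.
D-H (7): add — endpoints in different components.
C-E (8): add — endpoints in different components.
F-H (8): add — endpoints in different components.
Edges rejected before the tree was complete: 1.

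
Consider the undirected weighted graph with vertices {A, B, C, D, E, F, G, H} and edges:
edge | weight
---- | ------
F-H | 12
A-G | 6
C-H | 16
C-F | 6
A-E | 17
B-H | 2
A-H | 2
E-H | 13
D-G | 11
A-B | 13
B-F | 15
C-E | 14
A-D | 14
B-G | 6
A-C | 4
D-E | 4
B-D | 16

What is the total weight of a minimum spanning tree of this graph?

Prim's algorithm from D:
Step 1: cheapest edge leaving the tree is D-E (4); add E.
Step 2: cheapest edge leaving the tree is D-G (11); add G.
Step 3: cheapest edge leaving the tree is A-G (6); add A.
Step 4: cheapest edge leaving the tree is A-H (2); add H.
Step 5: cheapest edge leaving the tree is B-H (2); add B.
Step 6: cheapest edge leaving the tree is A-C (4); add C.
Step 7: cheapest edge leaving the tree is C-F (6); add F.
MST edges: D-E, D-G, A-G, A-H, B-H, A-C, C-F; total weight 4+11+6+2+2+4+6 = 35.

35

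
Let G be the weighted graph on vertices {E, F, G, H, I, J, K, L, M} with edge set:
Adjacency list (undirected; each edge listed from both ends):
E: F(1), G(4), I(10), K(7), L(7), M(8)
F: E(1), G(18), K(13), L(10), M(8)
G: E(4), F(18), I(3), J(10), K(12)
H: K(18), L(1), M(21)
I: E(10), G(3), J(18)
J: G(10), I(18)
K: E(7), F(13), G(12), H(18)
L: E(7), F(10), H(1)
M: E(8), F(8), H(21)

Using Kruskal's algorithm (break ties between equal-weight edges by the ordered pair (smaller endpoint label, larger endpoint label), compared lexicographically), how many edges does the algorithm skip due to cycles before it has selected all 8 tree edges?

Kruskal's algorithm — process edges by increasing weight (ties by edge label):
E–F (1): add — endpoints in different components.
H–L (1): add — endpoints in different components.
G–I (3): add — endpoints in different components.
E–G (4): add — endpoints in different components.
E–K (7): add — endpoints in different components.
E–L (7): add — endpoints in different components.
E–M (8): add — endpoints in different components.
F–M (8): skip — F and M already connected.
E–I (10): skip — E and I already connected.
F–L (10): skip — F and L already connected.
G–J (10): add — endpoints in different components.
Edges rejected before the tree was complete: 3.

3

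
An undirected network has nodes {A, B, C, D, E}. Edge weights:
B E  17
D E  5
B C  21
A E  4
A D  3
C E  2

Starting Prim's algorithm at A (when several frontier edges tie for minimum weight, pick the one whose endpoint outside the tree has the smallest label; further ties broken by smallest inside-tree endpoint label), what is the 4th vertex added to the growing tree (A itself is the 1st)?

C

Prim, starting at A.
Step 1: cheapest edge leaving the tree is A D (3); add D.
Step 2: cheapest edge leaving the tree is A E (4); add E.
Step 3: cheapest edge leaving the tree is C E (2); add C.
Step 4: cheapest edge leaving the tree is B E (17); add B.
Vertex order: A, D, E, C, B. The 4th vertex is C.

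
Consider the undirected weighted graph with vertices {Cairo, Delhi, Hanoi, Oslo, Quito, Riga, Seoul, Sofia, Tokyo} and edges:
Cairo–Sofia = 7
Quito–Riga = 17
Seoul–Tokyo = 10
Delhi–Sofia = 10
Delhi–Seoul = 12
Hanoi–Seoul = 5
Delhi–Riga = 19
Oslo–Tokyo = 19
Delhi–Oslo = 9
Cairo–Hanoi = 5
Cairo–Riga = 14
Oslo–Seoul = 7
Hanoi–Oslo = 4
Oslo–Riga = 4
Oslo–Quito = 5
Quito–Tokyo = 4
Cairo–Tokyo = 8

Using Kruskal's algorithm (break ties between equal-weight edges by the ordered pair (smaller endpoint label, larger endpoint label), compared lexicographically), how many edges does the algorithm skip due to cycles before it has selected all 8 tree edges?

2

Kruskal: consider edges lightest-first.
Hanoi–Oslo (4): add — endpoints in different components.
Oslo–Riga (4): add — endpoints in different components.
Quito–Tokyo (4): add — endpoints in different components.
Cairo–Hanoi (5): add — endpoints in different components.
Hanoi–Seoul (5): add — endpoints in different components.
Oslo–Quito (5): add — endpoints in different components.
Cairo–Sofia (7): add — endpoints in different components.
Oslo–Seoul (7): skip — Seoul and Oslo already connected.
Cairo–Tokyo (8): skip — Tokyo and Cairo already connected.
Delhi–Oslo (9): add — endpoints in different components.
Edges rejected before the tree was complete: 2.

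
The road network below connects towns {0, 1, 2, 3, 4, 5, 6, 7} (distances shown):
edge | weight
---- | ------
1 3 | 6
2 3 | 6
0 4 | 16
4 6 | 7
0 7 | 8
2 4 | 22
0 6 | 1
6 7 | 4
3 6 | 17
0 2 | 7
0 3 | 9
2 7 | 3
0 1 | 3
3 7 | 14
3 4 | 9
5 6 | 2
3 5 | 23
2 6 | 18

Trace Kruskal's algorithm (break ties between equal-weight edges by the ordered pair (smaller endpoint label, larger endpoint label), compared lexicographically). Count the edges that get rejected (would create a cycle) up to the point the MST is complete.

2

Kruskal: consider edges lightest-first.
0 6 (1): add — endpoints in different components.
5 6 (2): add — endpoints in different components.
0 1 (3): add — endpoints in different components.
2 7 (3): add — endpoints in different components.
6 7 (4): add — endpoints in different components.
1 3 (6): add — endpoints in different components.
2 3 (6): skip — 2 and 3 already connected.
0 2 (7): skip — 0 and 2 already connected.
4 6 (7): add — endpoints in different components.
Edges rejected before the tree was complete: 2.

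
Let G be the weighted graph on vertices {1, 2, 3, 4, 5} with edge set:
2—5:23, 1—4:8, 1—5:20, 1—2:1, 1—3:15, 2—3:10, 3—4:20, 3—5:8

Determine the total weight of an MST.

Kruskal's algorithm — process edges by increasing weight (ties by edge label):
1—2 (1): add. Components now {1,2} {3} {4} {5}
1—4 (8): add. Components now {1,2,4} {3} {5}
3—5 (8): add. Components now {1,2,4} {3,5}
2—3 (10): add. Components now {1,2,3,4,5}
MST edges: 1—2, 1—4, 3—5, 2—3; total weight 1+8+8+10 = 27.

27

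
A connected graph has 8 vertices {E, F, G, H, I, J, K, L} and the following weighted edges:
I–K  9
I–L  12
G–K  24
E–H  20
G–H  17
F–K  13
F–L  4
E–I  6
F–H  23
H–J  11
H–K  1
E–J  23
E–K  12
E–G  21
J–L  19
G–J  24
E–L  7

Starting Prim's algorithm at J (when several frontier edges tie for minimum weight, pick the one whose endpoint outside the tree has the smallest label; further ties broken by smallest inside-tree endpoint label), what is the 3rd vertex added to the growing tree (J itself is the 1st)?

Grow the tree from J using Prim:
Step 1: cheapest edge leaving the tree is H–J (11); add H.
Step 2: cheapest edge leaving the tree is H–K (1); add K.
Step 3: cheapest edge leaving the tree is I–K (9); add I.
Step 4: cheapest edge leaving the tree is E–I (6); add E.
Step 5: cheapest edge leaving the tree is E–L (7); add L.
Step 6: cheapest edge leaving the tree is F–L (4); add F.
Step 7: cheapest edge leaving the tree is G–H (17); add G.
Vertex order: J, H, K, I, E, L, F, G. The 3rd vertex is K.

K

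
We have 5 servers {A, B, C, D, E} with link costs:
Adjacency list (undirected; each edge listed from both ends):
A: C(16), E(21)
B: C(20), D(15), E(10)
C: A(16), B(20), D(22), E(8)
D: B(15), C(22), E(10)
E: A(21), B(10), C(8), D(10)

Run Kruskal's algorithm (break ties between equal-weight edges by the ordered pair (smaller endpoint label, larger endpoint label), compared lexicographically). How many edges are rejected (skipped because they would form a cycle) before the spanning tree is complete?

Kruskal's algorithm — process edges by increasing weight (ties by edge label):
C–E (8): add — endpoints in different components.
B–E (10): add — endpoints in different components.
D–E (10): add — endpoints in different components.
B–D (15): skip — B and D already connected.
A–C (16): add — endpoints in different components.
Edges rejected before the tree was complete: 1.

1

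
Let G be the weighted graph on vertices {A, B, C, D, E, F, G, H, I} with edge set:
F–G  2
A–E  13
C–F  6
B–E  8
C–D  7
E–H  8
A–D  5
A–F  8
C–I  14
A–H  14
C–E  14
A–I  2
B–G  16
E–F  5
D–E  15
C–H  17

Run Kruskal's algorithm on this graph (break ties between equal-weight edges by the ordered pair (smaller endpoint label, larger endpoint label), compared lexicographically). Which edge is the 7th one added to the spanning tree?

B-E

Kruskal's algorithm — process edges by increasing weight (ties by edge label):
A–I (2): add — endpoints in different components.
F–G (2): add — endpoints in different components.
A–D (5): add — endpoints in different components.
E–F (5): add — endpoints in different components.
C–F (6): add — endpoints in different components.
C–D (7): add — endpoints in different components.
A–F (8): skip — A and F already connected.
B–E (8): add — endpoints in different components.
E–H (8): add — endpoints in different components.
The 7th edge added is B–E.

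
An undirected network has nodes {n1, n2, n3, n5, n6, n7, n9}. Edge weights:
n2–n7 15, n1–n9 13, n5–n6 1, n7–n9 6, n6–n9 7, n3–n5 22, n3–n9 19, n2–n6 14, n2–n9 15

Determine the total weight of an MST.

60

Kruskal: consider edges lightest-first.
n5–n6 (1): add — endpoints in different components.
n7–n9 (6): add — endpoints in different components.
n6–n9 (7): add — endpoints in different components.
n1–n9 (13): add — endpoints in different components.
n2–n6 (14): add — endpoints in different components.
n2–n7 (15): skip — n7 and n2 already connected.
n2–n9 (15): skip — n9 and n2 already connected.
n3–n9 (19): add — endpoints in different components.
MST edges: n5–n6, n7–n9, n6–n9, n1–n9, n2–n6, n3–n9; total weight 1+6+7+13+14+19 = 60.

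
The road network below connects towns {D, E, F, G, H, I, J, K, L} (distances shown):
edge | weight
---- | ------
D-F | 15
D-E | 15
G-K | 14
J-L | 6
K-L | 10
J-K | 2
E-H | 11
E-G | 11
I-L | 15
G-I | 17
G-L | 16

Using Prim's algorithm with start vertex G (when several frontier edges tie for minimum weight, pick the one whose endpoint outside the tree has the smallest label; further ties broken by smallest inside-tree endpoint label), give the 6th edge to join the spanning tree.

Grow the tree from G using Prim:
Step 1: frontier [E-G 11, G-K 14, G-L 16, G-I 17] → take E-G (11); add E.
Step 2: frontier [E-H 11, D-E 15, G-K 14, G-L 16, G-I 17] → take E-H (11); add H.
Step 3: frontier [D-E 15, G-K 14, G-L 16, G-I 17] → take G-K (14); add K.
Step 4: frontier [D-E 15, G-L 16, G-I 17, J-K 2, K-L 10] → take J-K (2); add J.
Step 5: frontier [D-E 15, G-L 16, G-I 17, J-L 6, K-L 10] → take J-L (6); add L.
Step 6: frontier [D-E 15, G-I 17, I-L 15] → take D-E (15); add D.
Step 7: frontier [D-F 15, G-I 17, I-L 15] → take D-F (15); add F.
Step 8: frontier [G-I 17, I-L 15] → take I-L (15); add I.
The 6th edge added is D-E.

D-E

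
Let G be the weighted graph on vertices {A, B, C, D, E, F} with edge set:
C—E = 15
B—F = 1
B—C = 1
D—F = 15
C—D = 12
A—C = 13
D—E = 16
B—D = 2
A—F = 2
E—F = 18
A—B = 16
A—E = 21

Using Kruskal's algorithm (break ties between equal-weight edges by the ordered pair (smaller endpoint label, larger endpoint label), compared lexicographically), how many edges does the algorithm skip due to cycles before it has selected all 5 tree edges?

2

Kruskal: consider edges lightest-first.
B—C (1): add — endpoints in different components.
B—F (1): add — endpoints in different components.
A—F (2): add — endpoints in different components.
B—D (2): add — endpoints in different components.
C—D (12): skip — C and D already connected.
A—C (13): skip — A and C already connected.
C—E (15): add — endpoints in different components.
Edges rejected before the tree was complete: 2.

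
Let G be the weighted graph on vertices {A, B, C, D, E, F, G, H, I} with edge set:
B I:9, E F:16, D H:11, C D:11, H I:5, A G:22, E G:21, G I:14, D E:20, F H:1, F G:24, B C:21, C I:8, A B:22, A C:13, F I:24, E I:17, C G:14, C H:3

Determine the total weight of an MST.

Kruskal's algorithm — process edges by increasing weight (ties by edge label):
F H (1): add — endpoints in different components.
C H (3): add — endpoints in different components.
H I (5): add — endpoints in different components.
C I (8): skip — C and I already connected.
B I (9): add — endpoints in different components.
C D (11): add — endpoints in different components.
D H (11): skip — D and H already connected.
A C (13): add — endpoints in different components.
C G (14): add — endpoints in different components.
G I (14): skip — G and I already connected.
E F (16): add — endpoints in different components.
MST edges: F H, C H, H I, B I, C D, A C, C G, E F; total weight 1+3+5+9+11+13+14+16 = 72.

72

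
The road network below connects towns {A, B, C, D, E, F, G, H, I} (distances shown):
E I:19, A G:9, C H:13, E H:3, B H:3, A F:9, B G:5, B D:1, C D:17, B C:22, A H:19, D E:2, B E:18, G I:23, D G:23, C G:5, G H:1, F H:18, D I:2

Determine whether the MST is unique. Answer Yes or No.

No

Sort edges by weight, then run Kruskal:
B D (1): add — endpoints in different components.
G H (1): add — endpoints in different components.
D E (2): add — endpoints in different components.
D I (2): add — endpoints in different components.
B H (3): add — endpoints in different components.
E H (3): skip — E and H already connected.
B G (5): skip — B and G already connected.
C G (5): add — endpoints in different components.
A F (9): add — endpoints in different components.
A G (9): add — endpoints in different components.
Non-tree edge E H has weight 3, equal to the heaviest edge on its tree cycle — swapping gives another MST of the same weight. Not unique.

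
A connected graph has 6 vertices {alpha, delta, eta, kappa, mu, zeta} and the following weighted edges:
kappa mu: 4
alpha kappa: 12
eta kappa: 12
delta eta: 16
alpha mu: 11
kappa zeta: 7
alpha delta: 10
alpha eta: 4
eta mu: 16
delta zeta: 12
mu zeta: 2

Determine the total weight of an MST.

31

Grow the tree from kappa using Prim:
Step 1: cheapest edge leaving the tree is kappa mu (4); add mu.
Step 2: cheapest edge leaving the tree is mu zeta (2); add zeta.
Step 3: cheapest edge leaving the tree is alpha mu (11); add alpha.
Step 4: cheapest edge leaving the tree is alpha eta (4); add eta.
Step 5: cheapest edge leaving the tree is alpha delta (10); add delta.
MST edges: kappa mu, mu zeta, alpha mu, alpha eta, alpha delta; total weight 4+2+11+4+10 = 31.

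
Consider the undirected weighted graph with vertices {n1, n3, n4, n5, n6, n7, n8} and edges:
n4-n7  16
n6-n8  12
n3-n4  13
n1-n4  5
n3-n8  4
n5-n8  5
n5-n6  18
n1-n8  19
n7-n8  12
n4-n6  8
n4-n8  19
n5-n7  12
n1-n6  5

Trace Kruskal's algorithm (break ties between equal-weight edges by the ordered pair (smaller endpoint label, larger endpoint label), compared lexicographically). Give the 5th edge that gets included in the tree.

Kruskal: consider edges lightest-first.
n3-n8 (4): add. Components now {n4} {n1} {n6} {n7} {n5} {n3,n8}
n1-n4 (5): add. Components now {n1,n4} {n6} {n7} {n5} {n3,n8}
n1-n6 (5): add. Components now {n1,n4,n6} {n7} {n5} {n3,n8}
n5-n8 (5): add. Components now {n1,n4,n6} {n7} {n3,n5,n8}
n4-n6 (8): skip — n4 and n6 already connected.
n5-n7 (12): add. Components now {n1,n4,n6} {n3,n5,n7,n8}
n6-n8 (12): add. Components now {n1,n3,n4,n5,n6,n7,n8}
The 5th edge added is n5-n7.

n5-n7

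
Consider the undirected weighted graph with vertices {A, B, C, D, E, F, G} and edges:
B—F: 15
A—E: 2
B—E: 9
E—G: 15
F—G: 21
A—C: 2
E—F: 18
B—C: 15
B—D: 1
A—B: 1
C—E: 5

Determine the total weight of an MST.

36

Grow the tree from E using Prim:
Step 1: cheapest edge leaving the tree is A—E (2); add A.
Step 2: cheapest edge leaving the tree is A—B (1); add B.
Step 3: cheapest edge leaving the tree is B—D (1); add D.
Step 4: cheapest edge leaving the tree is A—C (2); add C.
Step 5: cheapest edge leaving the tree is B—F (15); add F.
Step 6: cheapest edge leaving the tree is E—G (15); add G.
MST edges: A—E, A—B, B—D, A—C, B—F, E—G; total weight 2+1+1+2+15+15 = 36.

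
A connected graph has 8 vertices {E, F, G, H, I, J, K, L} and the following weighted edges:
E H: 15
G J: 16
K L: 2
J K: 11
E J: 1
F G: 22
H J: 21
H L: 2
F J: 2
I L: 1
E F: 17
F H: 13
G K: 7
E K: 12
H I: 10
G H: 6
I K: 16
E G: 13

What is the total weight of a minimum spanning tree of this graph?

Kruskal's algorithm — process edges by increasing weight (ties by edge label):
E J (1): add — endpoints in different components.
I L (1): add — endpoints in different components.
F J (2): add — endpoints in different components.
H L (2): add — endpoints in different components.
K L (2): add — endpoints in different components.
G H (6): add — endpoints in different components.
G K (7): skip — G and K already connected.
H I (10): skip — H and I already connected.
J K (11): add — endpoints in different components.
MST edges: E J, I L, F J, H L, K L, G H, J K; total weight 1+1+2+2+2+6+11 = 25.

25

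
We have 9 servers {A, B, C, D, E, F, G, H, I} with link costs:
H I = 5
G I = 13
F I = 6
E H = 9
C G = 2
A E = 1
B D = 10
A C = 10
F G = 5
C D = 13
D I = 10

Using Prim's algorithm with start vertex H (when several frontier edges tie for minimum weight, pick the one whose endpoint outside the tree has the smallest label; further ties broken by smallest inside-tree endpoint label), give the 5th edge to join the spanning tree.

E-H

Prim, starting at H.
Step 1: cheapest edge leaving the tree is H I (5); add I.
Step 2: cheapest edge leaving the tree is F I (6); add F.
Step 3: cheapest edge leaving the tree is F G (5); add G.
Step 4: cheapest edge leaving the tree is C G (2); add C.
Step 5: cheapest edge leaving the tree is E H (9); add E.
Step 6: cheapest edge leaving the tree is A E (1); add A.
Step 7: cheapest edge leaving the tree is D I (10); add D.
Step 8: cheapest edge leaving the tree is B D (10); add B.
The 5th edge added is E H.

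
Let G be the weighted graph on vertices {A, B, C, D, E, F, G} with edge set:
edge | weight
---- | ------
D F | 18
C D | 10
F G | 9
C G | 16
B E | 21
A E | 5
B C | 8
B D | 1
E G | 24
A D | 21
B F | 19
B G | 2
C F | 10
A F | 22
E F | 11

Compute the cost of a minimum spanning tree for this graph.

36

Kruskal: consider edges lightest-first.
B D (1): add — endpoints in different components.
B G (2): add — endpoints in different components.
A E (5): add — endpoints in different components.
B C (8): add — endpoints in different components.
F G (9): add — endpoints in different components.
C D (10): skip — C and D already connected.
C F (10): skip — C and F already connected.
E F (11): add — endpoints in different components.
MST edges: B D, B G, A E, B C, F G, E F; total weight 1+2+5+8+9+11 = 36.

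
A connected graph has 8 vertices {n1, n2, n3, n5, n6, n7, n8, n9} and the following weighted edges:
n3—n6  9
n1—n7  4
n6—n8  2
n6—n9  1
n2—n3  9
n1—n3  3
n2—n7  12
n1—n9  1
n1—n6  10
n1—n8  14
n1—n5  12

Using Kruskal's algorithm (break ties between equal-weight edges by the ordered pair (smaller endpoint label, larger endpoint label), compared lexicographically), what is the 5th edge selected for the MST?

Kruskal's algorithm — process edges by increasing weight (ties by edge label):
n1—n9 (1): add — endpoints in different components.
n6—n9 (1): add — endpoints in different components.
n6—n8 (2): add — endpoints in different components.
n1—n3 (3): add — endpoints in different components.
n1—n7 (4): add — endpoints in different components.
n2—n3 (9): add — endpoints in different components.
n3—n6 (9): skip — n6 and n3 already connected.
n1—n6 (10): skip — n1 and n6 already connected.
n1—n5 (12): add — endpoints in different components.
The 5th edge added is n1—n7.

n1-n7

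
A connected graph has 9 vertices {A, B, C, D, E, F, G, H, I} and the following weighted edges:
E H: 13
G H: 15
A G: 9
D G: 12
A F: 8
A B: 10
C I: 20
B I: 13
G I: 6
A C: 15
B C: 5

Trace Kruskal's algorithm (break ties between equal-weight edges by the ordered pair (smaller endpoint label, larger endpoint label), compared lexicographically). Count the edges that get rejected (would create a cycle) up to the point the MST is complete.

Sort edges by weight, then run Kruskal:
B C (5): add — endpoints in different components.
G I (6): add — endpoints in different components.
A F (8): add — endpoints in different components.
A G (9): add — endpoints in different components.
A B (10): add — endpoints in different components.
D G (12): add — endpoints in different components.
B I (13): skip — B and I already connected.
E H (13): add — endpoints in different components.
A C (15): skip — A and C already connected.
G H (15): add — endpoints in different components.
Edges rejected before the tree was complete: 2.

2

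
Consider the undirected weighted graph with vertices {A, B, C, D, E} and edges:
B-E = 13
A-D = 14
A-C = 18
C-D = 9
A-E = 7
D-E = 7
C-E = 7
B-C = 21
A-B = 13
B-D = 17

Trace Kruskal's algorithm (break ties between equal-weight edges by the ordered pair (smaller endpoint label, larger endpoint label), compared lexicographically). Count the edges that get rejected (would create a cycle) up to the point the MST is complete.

1

Kruskal: consider edges lightest-first.
A-E (7): add — endpoints in different components.
C-E (7): add — endpoints in different components.
D-E (7): add — endpoints in different components.
C-D (9): skip — C and D already connected.
A-B (13): add — endpoints in different components.
Edges rejected before the tree was complete: 1.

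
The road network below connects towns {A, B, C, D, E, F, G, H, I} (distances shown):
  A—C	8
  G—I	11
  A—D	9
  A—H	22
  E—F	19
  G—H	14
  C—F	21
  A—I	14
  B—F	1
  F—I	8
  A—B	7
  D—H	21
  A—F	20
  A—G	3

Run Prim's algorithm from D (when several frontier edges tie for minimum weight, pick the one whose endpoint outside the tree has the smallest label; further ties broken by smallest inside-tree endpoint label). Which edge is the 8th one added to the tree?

Grow the tree from D using Prim:
Step 1: cheapest edge leaving the tree is A—D (9); add A.
Step 2: cheapest edge leaving the tree is A—G (3); add G.
Step 3: cheapest edge leaving the tree is A—B (7); add B.
Step 4: cheapest edge leaving the tree is B—F (1); add F.
Step 5: cheapest edge leaving the tree is A—C (8); add C.
Step 6: cheapest edge leaving the tree is F—I (8); add I.
Step 7: cheapest edge leaving the tree is G—H (14); add H.
Step 8: cheapest edge leaving the tree is E—F (19); add E.
The 8th edge added is E—F.

E-F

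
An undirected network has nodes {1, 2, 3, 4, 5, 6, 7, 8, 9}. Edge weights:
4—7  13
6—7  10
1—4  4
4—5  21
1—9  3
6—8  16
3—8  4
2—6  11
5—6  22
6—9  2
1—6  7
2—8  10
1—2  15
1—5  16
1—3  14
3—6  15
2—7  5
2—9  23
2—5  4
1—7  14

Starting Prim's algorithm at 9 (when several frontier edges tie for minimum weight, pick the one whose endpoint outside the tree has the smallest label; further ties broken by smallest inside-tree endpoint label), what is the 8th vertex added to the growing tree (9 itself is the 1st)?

8

Prim's algorithm from 9:
Step 1: cheapest edge leaving the tree is 6—9 (2); add 6.
Step 2: cheapest edge leaving the tree is 1—9 (3); add 1.
Step 3: cheapest edge leaving the tree is 1—4 (4); add 4.
Step 4: cheapest edge leaving the tree is 6—7 (10); add 7.
Step 5: cheapest edge leaving the tree is 2—7 (5); add 2.
Step 6: cheapest edge leaving the tree is 2—5 (4); add 5.
Step 7: cheapest edge leaving the tree is 2—8 (10); add 8.
Step 8: cheapest edge leaving the tree is 3—8 (4); add 3.
Vertex order: 9, 6, 1, 4, 7, 2, 5, 8, 3. The 8th vertex is 8.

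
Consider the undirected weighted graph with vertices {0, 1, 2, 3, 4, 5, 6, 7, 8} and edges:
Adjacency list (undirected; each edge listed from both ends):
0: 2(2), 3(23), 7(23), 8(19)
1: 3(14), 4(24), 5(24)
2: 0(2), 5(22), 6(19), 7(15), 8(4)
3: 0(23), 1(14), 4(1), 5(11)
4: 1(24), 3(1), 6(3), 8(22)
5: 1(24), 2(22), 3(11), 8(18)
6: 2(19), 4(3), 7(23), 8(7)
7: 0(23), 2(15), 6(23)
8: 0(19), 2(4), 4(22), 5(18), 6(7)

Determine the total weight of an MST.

57

Prim's algorithm from 4:
Step 1: cheapest edge leaving the tree is 3-4 (1); add 3.
Step 2: cheapest edge leaving the tree is 4-6 (3); add 6.
Step 3: cheapest edge leaving the tree is 6-8 (7); add 8.
Step 4: cheapest edge leaving the tree is 2-8 (4); add 2.
Step 5: cheapest edge leaving the tree is 0-2 (2); add 0.
Step 6: cheapest edge leaving the tree is 3-5 (11); add 5.
Step 7: cheapest edge leaving the tree is 1-3 (14); add 1.
Step 8: cheapest edge leaving the tree is 2-7 (15); add 7.
MST edges: 3-4, 4-6, 6-8, 2-8, 0-2, 3-5, 1-3, 2-7; total weight 1+3+7+4+2+11+14+15 = 57.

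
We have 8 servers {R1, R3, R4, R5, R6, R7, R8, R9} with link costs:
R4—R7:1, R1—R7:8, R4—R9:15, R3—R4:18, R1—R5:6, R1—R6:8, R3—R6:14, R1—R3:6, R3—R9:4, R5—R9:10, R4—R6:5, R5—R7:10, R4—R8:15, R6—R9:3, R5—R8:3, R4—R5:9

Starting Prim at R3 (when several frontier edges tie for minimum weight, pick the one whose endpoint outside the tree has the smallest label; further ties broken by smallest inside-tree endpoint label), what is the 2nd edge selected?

R6-R9

Prim, starting at R3.
Step 1: cheapest edge leaving the tree is R3—R9 (4); add R9.
Step 2: cheapest edge leaving the tree is R6—R9 (3); add R6.
Step 3: cheapest edge leaving the tree is R4—R6 (5); add R4.
Step 4: cheapest edge leaving the tree is R4—R7 (1); add R7.
Step 5: cheapest edge leaving the tree is R1—R3 (6); add R1.
Step 6: cheapest edge leaving the tree is R1—R5 (6); add R5.
Step 7: cheapest edge leaving the tree is R5—R8 (3); add R8.
The 2nd edge added is R6—R9.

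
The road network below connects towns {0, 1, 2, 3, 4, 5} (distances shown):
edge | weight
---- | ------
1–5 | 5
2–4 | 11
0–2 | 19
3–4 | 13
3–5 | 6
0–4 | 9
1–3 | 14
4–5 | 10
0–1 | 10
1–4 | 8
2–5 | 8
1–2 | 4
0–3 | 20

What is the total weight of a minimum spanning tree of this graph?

32

Prim's algorithm from 0:
Step 1: cheapest edge leaving the tree is 0–4 (9); add 4.
Step 2: cheapest edge leaving the tree is 1–4 (8); add 1.
Step 3: cheapest edge leaving the tree is 1–2 (4); add 2.
Step 4: cheapest edge leaving the tree is 1–5 (5); add 5.
Step 5: cheapest edge leaving the tree is 3–5 (6); add 3.
MST edges: 0–4, 1–4, 1–2, 1–5, 3–5; total weight 9+8+4+5+6 = 32.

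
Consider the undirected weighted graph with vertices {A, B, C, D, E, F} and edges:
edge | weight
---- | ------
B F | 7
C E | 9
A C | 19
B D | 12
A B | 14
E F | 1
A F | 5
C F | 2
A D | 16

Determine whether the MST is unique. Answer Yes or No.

Kruskal's algorithm — process edges by increasing weight (ties by edge label):
E F (1): add. Components now {A} {B} {C} {D} {E,F}
C F (2): add. Components now {A} {B} {C,E,F} {D}
A F (5): add. Components now {A,C,E,F} {B} {D}
B F (7): add. Components now {A,B,C,E,F} {D}
C E (9): skip — C and E already connected.
B D (12): add. Components now {A,B,C,D,E,F}
Every non-tree edge has weight strictly greater than the heaviest edge on the tree path between its endpoints, so the MST is unique.

Yes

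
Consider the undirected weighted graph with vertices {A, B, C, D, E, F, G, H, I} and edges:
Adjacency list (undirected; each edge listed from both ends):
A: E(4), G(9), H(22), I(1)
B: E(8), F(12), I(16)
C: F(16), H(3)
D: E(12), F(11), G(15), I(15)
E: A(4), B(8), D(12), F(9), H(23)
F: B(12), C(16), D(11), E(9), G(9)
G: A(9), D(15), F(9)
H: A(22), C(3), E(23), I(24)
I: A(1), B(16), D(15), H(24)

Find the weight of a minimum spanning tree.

61

Kruskal: consider edges lightest-first.
A—I (1): add — endpoints in different components.
C—H (3): add — endpoints in different components.
A—E (4): add — endpoints in different components.
B—E (8): add — endpoints in different components.
A—G (9): add — endpoints in different components.
E—F (9): add — endpoints in different components.
F—G (9): skip — F and G already connected.
D—F (11): add — endpoints in different components.
B—F (12): skip — B and F already connected.
D—E (12): skip — D and E already connected.
D—G (15): skip — D and G already connected.
D—I (15): skip — D and I already connected.
B—I (16): skip — B and I already connected.
C—F (16): add — endpoints in different components.
MST edges: A—I, C—H, A—E, B—E, A—G, E—F, D—F, C—F; total weight 1+3+4+8+9+9+11+16 = 61.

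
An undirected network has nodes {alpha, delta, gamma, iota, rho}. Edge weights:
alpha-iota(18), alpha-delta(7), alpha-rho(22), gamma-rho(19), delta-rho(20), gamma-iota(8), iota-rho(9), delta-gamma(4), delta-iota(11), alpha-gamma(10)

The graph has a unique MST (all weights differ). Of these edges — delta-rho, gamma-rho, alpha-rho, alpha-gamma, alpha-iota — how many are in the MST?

Sort edges by weight, then run Kruskal:
delta-gamma (4): add — endpoints in different components.
alpha-delta (7): add — endpoints in different components.
gamma-iota (8): add — endpoints in different components.
iota-rho (9): add — endpoints in different components.
MST edge set: {delta-gamma, alpha-delta, gamma-iota, iota-rho}.
Of the listed edges, {} are in the MST → 0.

0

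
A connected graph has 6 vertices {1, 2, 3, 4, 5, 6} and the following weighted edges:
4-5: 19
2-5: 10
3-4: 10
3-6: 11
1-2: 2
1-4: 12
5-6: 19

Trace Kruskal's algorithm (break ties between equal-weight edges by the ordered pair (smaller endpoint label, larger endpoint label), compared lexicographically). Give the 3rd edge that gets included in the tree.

3-4

Kruskal: consider edges lightest-first.
1-2 (2): add — endpoints in different components.
2-5 (10): add — endpoints in different components.
3-4 (10): add — endpoints in different components.
3-6 (11): add — endpoints in different components.
1-4 (12): add — endpoints in different components.
The 3rd edge added is 3-4.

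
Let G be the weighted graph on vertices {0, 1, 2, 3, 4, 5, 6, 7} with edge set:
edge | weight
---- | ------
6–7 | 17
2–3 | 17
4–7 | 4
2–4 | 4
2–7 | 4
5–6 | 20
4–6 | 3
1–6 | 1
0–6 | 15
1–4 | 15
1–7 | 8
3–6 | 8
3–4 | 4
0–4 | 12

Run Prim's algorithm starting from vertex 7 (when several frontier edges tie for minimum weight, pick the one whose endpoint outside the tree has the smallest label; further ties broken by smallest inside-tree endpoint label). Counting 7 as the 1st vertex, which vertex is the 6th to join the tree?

3

Prim, starting at 7.
Step 1: cheapest edge leaving the tree is 2–7 (4); add 2.
Step 2: cheapest edge leaving the tree is 2–4 (4); add 4.
Step 3: cheapest edge leaving the tree is 4–6 (3); add 6.
Step 4: cheapest edge leaving the tree is 1–6 (1); add 1.
Step 5: cheapest edge leaving the tree is 3–4 (4); add 3.
Step 6: cheapest edge leaving the tree is 0–4 (12); add 0.
Step 7: cheapest edge leaving the tree is 5–6 (20); add 5.
Vertex order: 7, 2, 4, 6, 1, 3, 0, 5. The 6th vertex is 3.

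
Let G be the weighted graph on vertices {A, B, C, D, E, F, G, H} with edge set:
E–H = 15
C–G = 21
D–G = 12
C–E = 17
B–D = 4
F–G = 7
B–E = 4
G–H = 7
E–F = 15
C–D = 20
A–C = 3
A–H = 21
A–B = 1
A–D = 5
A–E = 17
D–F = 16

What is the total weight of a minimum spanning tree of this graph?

38

Kruskal's algorithm — process edges by increasing weight (ties by edge label):
A–B (1): add — endpoints in different components.
A–C (3): add — endpoints in different components.
B–D (4): add — endpoints in different components.
B–E (4): add — endpoints in different components.
A–D (5): skip — A and D already connected.
F–G (7): add — endpoints in different components.
G–H (7): add — endpoints in different components.
D–G (12): add — endpoints in different components.
MST edges: A–B, A–C, B–D, B–E, F–G, G–H, D–G; total weight 1+3+4+4+7+7+12 = 38.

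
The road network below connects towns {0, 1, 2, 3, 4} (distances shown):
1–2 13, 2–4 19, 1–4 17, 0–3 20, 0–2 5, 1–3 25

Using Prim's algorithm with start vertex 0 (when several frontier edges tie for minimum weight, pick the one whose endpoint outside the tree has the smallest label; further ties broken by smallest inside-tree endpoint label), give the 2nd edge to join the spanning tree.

Prim, starting at 0.
Step 1: cheapest edge leaving the tree is 0–2 (5); add 2.
Step 2: cheapest edge leaving the tree is 1–2 (13); add 1.
Step 3: cheapest edge leaving the tree is 1–4 (17); add 4.
Step 4: cheapest edge leaving the tree is 0–3 (20); add 3.
The 2nd edge added is 1–2.

1-2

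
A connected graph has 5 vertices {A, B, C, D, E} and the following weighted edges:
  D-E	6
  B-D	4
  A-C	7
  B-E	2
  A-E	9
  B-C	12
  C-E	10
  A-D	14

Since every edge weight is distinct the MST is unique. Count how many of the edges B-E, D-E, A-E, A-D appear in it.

Sort edges by weight, then run Kruskal:
B-E (2): add — endpoints in different components.
B-D (4): add — endpoints in different components.
D-E (6): skip — D and E already connected.
A-C (7): add — endpoints in different components.
A-E (9): add — endpoints in different components.
MST edge set: {B-E, B-D, A-C, A-E}.
Of the listed edges, {B-E, A-E} are in the MST → 2.

2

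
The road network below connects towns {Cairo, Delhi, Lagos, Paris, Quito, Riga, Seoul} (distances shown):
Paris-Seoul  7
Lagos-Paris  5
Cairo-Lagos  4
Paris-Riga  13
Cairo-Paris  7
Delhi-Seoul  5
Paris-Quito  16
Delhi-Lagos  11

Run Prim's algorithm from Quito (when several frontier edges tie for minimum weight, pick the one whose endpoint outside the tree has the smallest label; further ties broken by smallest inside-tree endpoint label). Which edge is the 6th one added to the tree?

Paris-Riga

Grow the tree from Quito using Prim:
Step 1: frontier [Paris-Quito 16] → take Paris-Quito (16); add Paris.
Step 2: frontier [Lagos-Paris 5, Cairo-Paris 7, Paris-Seoul 7, Paris-Riga 13] → take Lagos-Paris (5); add Lagos.
Step 3: frontier [Cairo-Lagos 4, Delhi-Lagos 11, Cairo-Paris 7, Paris-Seoul 7, Paris-Riga 13] → take Cairo-Lagos (4); add Cairo.
Step 4: frontier [Delhi-Lagos 11, Paris-Seoul 7, Paris-Riga 13] → take Paris-Seoul (7); add Seoul.
Step 5: frontier [Delhi-Lagos 11, Paris-Riga 13, Delhi-Seoul 5] → take Delhi-Seoul (5); add Delhi.
Step 6: frontier [Paris-Riga 13] → take Paris-Riga (13); add Riga.
The 6th edge added is Paris-Riga.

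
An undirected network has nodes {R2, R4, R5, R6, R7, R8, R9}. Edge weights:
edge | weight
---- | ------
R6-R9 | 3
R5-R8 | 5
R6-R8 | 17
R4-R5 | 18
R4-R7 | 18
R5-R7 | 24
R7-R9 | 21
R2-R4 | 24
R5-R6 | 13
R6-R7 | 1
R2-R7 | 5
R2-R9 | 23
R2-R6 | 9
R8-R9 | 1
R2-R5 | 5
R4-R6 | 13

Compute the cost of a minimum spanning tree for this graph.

Sort edges by weight, then run Kruskal:
R6-R7 (1): add — endpoints in different components.
R8-R9 (1): add — endpoints in different components.
R6-R9 (3): add — endpoints in different components.
R2-R5 (5): add — endpoints in different components.
R2-R7 (5): add — endpoints in different components.
R5-R8 (5): skip — R8 and R5 already connected.
R2-R6 (9): skip — R2 and R6 already connected.
R4-R6 (13): add — endpoints in different components.
MST edges: R6-R7, R8-R9, R6-R9, R2-R5, R2-R7, R4-R6; total weight 1+1+3+5+5+13 = 28.

28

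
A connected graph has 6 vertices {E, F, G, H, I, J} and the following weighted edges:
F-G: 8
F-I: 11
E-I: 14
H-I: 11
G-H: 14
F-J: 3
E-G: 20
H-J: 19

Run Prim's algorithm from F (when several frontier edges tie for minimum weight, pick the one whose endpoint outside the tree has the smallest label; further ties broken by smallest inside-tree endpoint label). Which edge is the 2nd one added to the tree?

Grow the tree from F using Prim:
Step 1: frontier [F-J 3, F-G 8, F-I 11] → take F-J (3); add J.
Step 2: frontier [F-G 8, F-I 11, H-J 19] → take F-G (8); add G.
Step 3: frontier [F-I 11, G-H 14, E-G 20, H-J 19] → take F-I (11); add I.
Step 4: frontier [G-H 14, E-G 20, H-I 11, E-I 14, H-J 19] → take H-I (11); add H.
Step 5: frontier [E-G 20, E-I 14] → take E-I (14); add E.
The 2nd edge added is F-G.

F-G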